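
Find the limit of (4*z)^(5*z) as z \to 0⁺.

1

Base → 0⁺ and exponent → 0⁺: a 0^0 form.
Take logs: 5z·ln(4z). This is 0·(−∞); rewriting as ln(4z)/(1/(5z)) and applying L'Hôpital gives 0.
Hence the limit is e^0 = 1.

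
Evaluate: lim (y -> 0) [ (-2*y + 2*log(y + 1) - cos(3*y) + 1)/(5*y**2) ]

7/10

Substitution gives 0/0; apply L'Hôpital's rule 2 times.
After differentiating numerator and denominator 2 times the quotient is (9*cos(3*y) - 2/(y + 1)^2)/(10); at y = 0 this is 7/10.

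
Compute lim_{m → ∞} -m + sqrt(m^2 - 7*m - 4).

-7/2

An ∞ − ∞ form. Rationalising with the conjugate, the difference becomes (-7m - 4) / (√(m^2 - 7*m - 4) + m).
For large m the denominator behaves like 2·m, so the quotient tends to -7/2 = -7/2.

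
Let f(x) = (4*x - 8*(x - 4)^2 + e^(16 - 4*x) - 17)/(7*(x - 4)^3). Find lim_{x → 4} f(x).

-32/21

Direct substitution gives 0/0.
Apply L'Hôpital: lim (-16*x - 4*e^(16 - 4*x) + 68)/(21*(x - 4)^2), still 0/0.
Apply L'Hôpital: lim (16*e^(16 - 4*x) - 16)/(42*x - 168), still 0/0.
After 3 applications of L'Hôpital's rule the quotient is (-64*e^(16 - 4*x))/(42); substituting x = 4 gives -32/21.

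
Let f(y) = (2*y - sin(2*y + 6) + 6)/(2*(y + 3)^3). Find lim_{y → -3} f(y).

2/3

Direct substitution gives 0/0.
Apply L'Hôpital: lim (2 - 2*cos(2*y + 6))/(6*(y + 3)^2), still 0/0.
Apply L'Hôpital: lim (4*sin(2*y + 6))/(12*y + 36), still 0/0.
After 3 applications of L'Hôpital's rule the quotient is (8*cos(2*y + 6))/(12); substituting y = -3 gives 2/3.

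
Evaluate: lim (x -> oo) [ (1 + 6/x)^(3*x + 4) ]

The base → 1 and the exponent → ∞: a 1^∞ form.
Take logarithms: (3x + 4)·ln(1 + 6/x). Since ln(1+u) ~ u for small u, this behaves like (3x)·(6/x) → 18.
So the limit is e^(18).

e^(18)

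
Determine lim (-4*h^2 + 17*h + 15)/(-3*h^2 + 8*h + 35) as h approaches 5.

Since h = 5 makes numerator and denominator zero, (h - 5) divides both.
Cancelling it gives (-4*h - 3)/(-3*h - 7); now plug in h = 5 to get 23/22.

23/22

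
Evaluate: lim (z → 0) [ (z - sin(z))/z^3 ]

Direct substitution gives 0/0.
Apply L'Hôpital: lim (1 - cos(z))/(3*z^2), still 0/0.
Apply L'Hôpital: lim (sin(z))/(6*z), still 0/0.
After 3 applications of L'Hôpital's rule the quotient is (cos(z))/(6); substituting z = 0 gives 1/6.

1/6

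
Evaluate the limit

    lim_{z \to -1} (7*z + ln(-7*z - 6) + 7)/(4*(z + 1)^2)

Direct substitution gives 0/0.
Apply L'Hôpital: lim (7 - 7/(-7*z - 6))/(8*z + 8), still 0/0.
After 2 applications of L'Hôpital's rule the quotient is (-49/(-7*z - 6)^2)/(8); substituting z = -1 gives -49/8.

-49/8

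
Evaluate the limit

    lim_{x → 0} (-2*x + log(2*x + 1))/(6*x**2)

-1/3

Direct substitution gives 0/0.
Apply L'Hôpital: lim (-2 + 2/(2*x + 1))/(12*x), still 0/0.
After 2 applications of L'Hôpital's rule the quotient is (-4/(2*x + 1)^2)/(12); substituting x = 0 gives -1/3.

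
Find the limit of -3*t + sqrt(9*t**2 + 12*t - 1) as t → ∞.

2

An ∞ − ∞ form. Rationalising with the conjugate, the difference becomes (12t - 1) / (√(9*t^2 + 12*t - 1) + 3t).
For large t the denominator behaves like 2·3t, so the quotient tends to 12/6 = 2.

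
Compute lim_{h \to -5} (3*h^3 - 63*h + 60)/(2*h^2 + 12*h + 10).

-81/4

At h = -5 both the top and bottom vanish — a removable singularity. Factoring out (h + 5) from each leaves (3*h^2 - 15*h + 12)/(2*h + 2), which at h = -5 equals -81/4.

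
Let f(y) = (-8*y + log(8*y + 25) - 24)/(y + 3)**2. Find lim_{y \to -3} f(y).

Direct substitution gives 0/0.
Apply L'Hôpital: lim (-8 + 8/(8*y + 25))/(2*y + 6), still 0/0.
After 2 applications of L'Hôpital's rule the quotient is (-64/(8*y + 25)^2)/(2); substituting y = -3 gives -32.

-32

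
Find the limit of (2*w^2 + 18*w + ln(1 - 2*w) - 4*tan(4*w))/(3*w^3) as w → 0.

Substitution gives 0/0; apply L'Hôpital's rule 3 times.
After differentiating numerator and denominator 3 times the quotient is (-1024*tan(4*w)^2/cos(4*w)^2 - 512/cos(4*w)^4 + 16/(2*w - 1)^3)/(18); at w = 0 this is -88/3.

-88/3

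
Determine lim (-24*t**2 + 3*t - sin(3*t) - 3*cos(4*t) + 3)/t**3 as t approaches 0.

Substitution gives 0/0 (the numerator vanishes to order 3).
Expand each term to order t^3: the coefficient of t^3 in -3·cos(4t) is 0 and in −sin(3t) is 9/2.
Lower-order terms cancel with the polynomial part, so the numerator is (9/2)·t^3 + o(t^3), and the limit is (9/2)/(1) = 9/2.

9/2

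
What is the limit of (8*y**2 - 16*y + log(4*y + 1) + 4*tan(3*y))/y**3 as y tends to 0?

172/3

Substitution gives 0/0; apply L'Hôpital's rule 3 times.
After differentiating numerator and denominator 3 times the quotient is (648*tan(3*y)^2/cos(3*y)^2 + 216/cos(3*y)^2 + 128/(4*y + 1)^3)/(6); at y = 0 this is 172/3.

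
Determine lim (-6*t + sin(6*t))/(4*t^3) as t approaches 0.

-9

Direct substitution gives 0/0.
Apply L'Hôpital: lim (6*cos(6*t) - 6)/(12*t^2), still 0/0.
Apply L'Hôpital: lim (-36*sin(6*t))/(24*t), still 0/0.
After 3 applications of L'Hôpital's rule the quotient is (-216*cos(6*t))/(24); substituting t = 0 gives -9.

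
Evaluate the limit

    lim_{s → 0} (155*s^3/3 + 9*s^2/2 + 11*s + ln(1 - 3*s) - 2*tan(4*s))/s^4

-81/4

Substitution gives 0/0 (the numerator vanishes to order 4).
Expand each term to order s^4: the coefficient of s^4 in -2·tan(4s) is 0 and in ln(1 - 3s) is -81/4.
Lower-order terms cancel with the polynomial part, so the numerator is (-81/4)·s^4 + o(s^4), and the limit is (-81/4)/(1) = -81/4.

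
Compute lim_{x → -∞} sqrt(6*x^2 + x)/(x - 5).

For large |x|, √(6*x^2 + x) ≈ √6·|x| and the denominator ≈ x.
Since x → −∞, |x| = −x, giving −√6/(1) = -√(6).

-√(6)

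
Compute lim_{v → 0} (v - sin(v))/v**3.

1/6

Direct substitution gives 0/0.
Apply L'Hôpital: lim (1 - cos(v))/(3*v^2), still 0/0.
Apply L'Hôpital: lim (sin(v))/(6*v), still 0/0.
After 3 applications of L'Hôpital's rule the quotient is (cos(v))/(6); substituting v = 0 gives 1/6.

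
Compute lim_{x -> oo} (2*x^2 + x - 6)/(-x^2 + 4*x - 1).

-2

Numerator and denominator both have degree 2.
Dividing every term by x^2, all lower-order terms vanish and the limit is the ratio of leading coefficients, 2/(-1) = -2.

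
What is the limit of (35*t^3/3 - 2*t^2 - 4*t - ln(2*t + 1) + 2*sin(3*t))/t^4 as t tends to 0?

4

Substitution gives 0/0; apply L'Hôpital's rule 4 times.
After differentiating numerator and denominator 4 times the quotient is (162*sin(3*t) + 96/(2*t + 1)^4)/(24); at t = 0 this is 4.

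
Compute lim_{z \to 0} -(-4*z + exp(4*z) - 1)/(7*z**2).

-8/7

Direct substitution gives 0/0.
Apply L'Hôpital: lim (4*e^(4*z) - 4)/(-14*z), still 0/0.
After 2 applications of L'Hôpital's rule the quotient is (16*e^(4*z))/(-14); substituting z = 0 gives -8/7.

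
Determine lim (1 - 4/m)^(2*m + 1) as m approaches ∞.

e^(-8)

Let L be the limit and take ln: ln L = lim (2m + 1)·ln(1 - 4/m) = lim (2m + 1)·(-4/m + O(1/m²)) = -8.
Hence L = e^(-8).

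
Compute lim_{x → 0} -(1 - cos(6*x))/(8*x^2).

Substitution gives 0/0.
Use (1 − cos u)/u² → 1/2 with u = 6x: the limit is 6²/(2·(-8)) = -9/4.

-9/4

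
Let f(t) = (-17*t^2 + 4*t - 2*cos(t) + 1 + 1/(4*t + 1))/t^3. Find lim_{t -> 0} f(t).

-64

Substitution gives 0/0 (the numerator vanishes to order 3).
Expand each term to order t^3: the coefficient of t^3 in 1/(1 + 4t) is -64 and in -2·cos(t) is 0.
Lower-order terms cancel with the polynomial part, so the numerator is (-64)·t^3 + o(t^3), and the limit is (-64)/(1) = -64.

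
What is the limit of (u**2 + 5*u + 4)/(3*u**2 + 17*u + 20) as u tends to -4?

Direct substitution gives 0/0, so factor. Both numerator and denominator have (u + 4) as a factor.
After cancelling, the expression reduces to (u + 1)/(3*u + 5).
Substituting u = -4 gives 3/7.

3/7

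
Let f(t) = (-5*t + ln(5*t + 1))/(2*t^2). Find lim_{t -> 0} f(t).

-25/4

Direct substitution gives 0/0.
Apply L'Hôpital: lim (-5 + 5/(5*t + 1))/(4*t), still 0/0.
After 2 applications of L'Hôpital's rule the quotient is (-25/(5*t + 1)^2)/(4); substituting t = 0 gives -25/4.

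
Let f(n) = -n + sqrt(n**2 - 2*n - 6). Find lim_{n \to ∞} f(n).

An ∞ − ∞ form. Rationalising with the conjugate, the difference becomes (-2n - 6) / (√(n^2 - 2*n - 6) + n).
For large n the denominator behaves like 2·n, so the quotient tends to -2/2 = -1.

-1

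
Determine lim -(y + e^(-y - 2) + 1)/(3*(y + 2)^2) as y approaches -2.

Direct substitution gives 0/0.
Apply L'Hôpital: lim (1 - e^(-y - 2))/(-6*y - 12), still 0/0.
After 2 applications of L'Hôpital's rule the quotient is (e^(-y - 2))/(-6); substituting y = -2 gives -1/6.

-1/6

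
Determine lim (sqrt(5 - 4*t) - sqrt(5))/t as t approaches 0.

Substitution gives 0/0. Multiply numerator and denominator by the conjugate √(5 - 4t) + √5.
The numerator becomes (5 - 4t) − 5 = -4t, so the expression simplifies to -4/(√(5 - 4t) + √5).
Letting t → 0 gives -4/(2√5) = -2*√(5)/5.

-2*√(5)/5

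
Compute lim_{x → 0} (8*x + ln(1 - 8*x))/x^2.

Direct substitution gives 0/0.
Apply L'Hôpital: lim (8 - 8/(1 - 8*x))/(2*x), still 0/0.
After 2 applications of L'Hôpital's rule the quotient is (-64/(1 - 8*x)^2)/(2); substituting x = 0 gives -32.

-32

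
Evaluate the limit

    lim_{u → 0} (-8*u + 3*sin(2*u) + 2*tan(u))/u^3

Substitution gives 0/0 (the numerator vanishes to order 3).
Expand each term to order u^3: the coefficient of u^3 in 2·tan(u) is 2/3 and in 3·sin(2u) is -4.
Lower-order terms cancel with the polynomial part, so the numerator is (-10/3)·u^3 + o(u^3), and the limit is (-10/3)/(1) = -10/3.

-10/3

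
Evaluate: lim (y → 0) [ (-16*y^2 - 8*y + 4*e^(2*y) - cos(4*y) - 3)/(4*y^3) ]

4/3

Substitution gives 0/0 (the numerator vanishes to order 3).
Expand each term to order y^3: the coefficient of y^3 in −cos(4y) is 0 and in 4·e^(2y) is 16/3.
Lower-order terms cancel with the polynomial part, so the numerator is (16/3)·y^3 + o(y^3), and the limit is (16/3)/(4) = 4/3.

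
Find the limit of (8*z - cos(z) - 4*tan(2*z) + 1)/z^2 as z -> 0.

1/2

Substitution gives 0/0 (the numerator vanishes to order 2).
Expand each term to order z^2: the coefficient of z^2 in −cos(z) is 1/2 and in -4·tan(2z) is 0.
Lower-order terms cancel with the polynomial part, so the numerator is (1/2)·z^2 + o(z^2), and the limit is (1/2)/(1) = 1/2.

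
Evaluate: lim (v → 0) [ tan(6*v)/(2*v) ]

3

Substitution gives 0/0.
Since tan(u)/u → 1 as u → 0, tan(6v)/(6v) → 1 and the limit is 6/2 = 3.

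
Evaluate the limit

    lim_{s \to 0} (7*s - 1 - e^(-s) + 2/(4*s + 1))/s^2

Substitution gives 0/0; apply L'Hôpital's rule 2 times.
After differentiating numerator and denominator 2 times the quotient is (-e^(-s) + 64/(4*s + 1)^3)/(2); at s = 0 this is 63/2.

63/2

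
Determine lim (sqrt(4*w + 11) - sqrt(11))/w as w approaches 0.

2*√(11)/11

Substitution gives 0/0. Multiply numerator and denominator by the conjugate √(11 + 4w) + √11.
The numerator becomes (11 + 4w) − 11 = 4w, so the expression simplifies to 4/(√(11 + 4w) + √11).
Letting w → 0 gives 4/(2√11) = 2*√(11)/11.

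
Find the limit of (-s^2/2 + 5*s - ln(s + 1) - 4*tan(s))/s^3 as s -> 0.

-5/3

Substitution gives 0/0 (the numerator vanishes to order 3).
Expand each term to order s^3: the coefficient of s^3 in -4·tan(s) is -4/3 and in −ln(1 + s) is -1/3.
Lower-order terms cancel with the polynomial part, so the numerator is (-5/3)·s^3 + o(s^3), and the limit is (-5/3)/(1) = -5/3.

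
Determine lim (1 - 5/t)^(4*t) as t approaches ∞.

e^(-20)

The base → 1 and the exponent → ∞: a 1^∞ form.
Take logarithms: (4t)·ln(1 - 5/t). Since ln(1+u) ~ u for small u, this behaves like (4t)·(-5/t) → -20.
So the limit is e^(-20).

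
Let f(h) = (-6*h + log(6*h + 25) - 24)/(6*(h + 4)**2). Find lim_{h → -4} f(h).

Direct substitution gives 0/0.
Apply L'Hôpital: lim (-6 + 6/(6*h + 25))/(12*h + 48), still 0/0.
After 2 applications of L'Hôpital's rule the quotient is (-36/(6*h + 25)^2)/(12); substituting h = -4 gives -3.

-3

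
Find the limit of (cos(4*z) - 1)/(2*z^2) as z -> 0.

Direct substitution gives 0/0.
Apply L'Hôpital: lim (-4*sin(4*z))/(4*z), still 0/0.
After 2 applications of L'Hôpital's rule the quotient is (-16*cos(4*z))/(4); substituting z = 0 gives -4.

-4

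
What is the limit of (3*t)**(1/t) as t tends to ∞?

1

Base → ∞ and exponent → 0: an ∞^0 form.
Take logs: (1/t)·ln(3·t^1) = (ln 3 + 1·ln t)/t → 0.
So the limit is e^0 = 1.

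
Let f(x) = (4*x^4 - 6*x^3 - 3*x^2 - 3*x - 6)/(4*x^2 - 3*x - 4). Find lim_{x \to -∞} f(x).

The numerator has higher degree (4 > 2); the quotient behaves like (4/(4))·x^2 for large |x|.
As x → −∞ this diverges to ∞.

∞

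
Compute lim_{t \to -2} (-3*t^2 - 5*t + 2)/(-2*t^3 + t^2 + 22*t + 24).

At t = -2 both the top and bottom vanish — a removable singularity. Factoring out (t + 2) from each leaves (1 - 3*t)/(-2*t^2 + 5*t + 12), which at t = -2 equals -7/6.

-7/6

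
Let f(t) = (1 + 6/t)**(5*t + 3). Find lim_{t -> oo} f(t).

The base → 1 and the exponent → ∞: a 1^∞ form.
Take logarithms: (5t + 3)·ln(1 + 6/t). Since ln(1+u) ~ u for small u, this behaves like (5t)·(6/t) → 30.
So the limit is e^(30).

e^(30)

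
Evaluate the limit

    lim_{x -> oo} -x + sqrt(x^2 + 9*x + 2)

9/2

An ∞ − ∞ form. Rationalising with the conjugate, the difference becomes (9x + 2) / (√(x^2 + 9*x + 2) + x).
For large x the denominator behaves like 2·x, so the quotient tends to 9/2 = 9/2.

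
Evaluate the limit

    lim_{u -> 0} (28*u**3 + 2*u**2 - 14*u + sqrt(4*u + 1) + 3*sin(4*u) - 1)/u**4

-10

Substitution gives 0/0; apply L'Hôpital's rule 4 times.
After differentiating numerator and denominator 4 times the quotient is (768*sin(4*u) - 240/(4*u + 1)^(7/2))/(24); at u = 0 this is -10.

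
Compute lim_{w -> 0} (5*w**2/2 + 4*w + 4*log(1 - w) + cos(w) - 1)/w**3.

-4/3

Substitution gives 0/0 (the numerator vanishes to order 3).
Expand each term to order w^3: the coefficient of w^3 in cos(w) is 0 and in 4·ln(1 - w) is -4/3.
Lower-order terms cancel with the polynomial part, so the numerator is (-4/3)·w^3 + o(w^3), and the limit is (-4/3)/(1) = -4/3.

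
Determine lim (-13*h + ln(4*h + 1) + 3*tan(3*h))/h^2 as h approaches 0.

Substitution gives 0/0; apply L'Hôpital's rule 2 times.
After differentiating numerator and denominator 2 times the quotient is (54*tan(3*h)/cos(3*h)^2 - 16/(4*h + 1)^2)/(2); at h = 0 this is -8.

-8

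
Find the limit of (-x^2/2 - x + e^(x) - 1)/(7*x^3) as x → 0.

Direct substitution gives 0/0.
Apply L'Hôpital: lim (-x + e^(x) - 1)/(21*x^2), still 0/0.
Apply L'Hôpital: lim (e^(x) - 1)/(42*x), still 0/0.
After 3 applications of L'Hôpital's rule the quotient is (e^(x))/(42); substituting x = 0 gives 1/42.

1/42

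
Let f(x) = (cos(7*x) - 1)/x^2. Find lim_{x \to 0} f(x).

Direct substitution gives 0/0.
Apply L'Hôpital: lim (-7*sin(7*x))/(2*x), still 0/0.
After 2 applications of L'Hôpital's rule the quotient is (-49*cos(7*x))/(2); substituting x = 0 gives -49/2.

-49/2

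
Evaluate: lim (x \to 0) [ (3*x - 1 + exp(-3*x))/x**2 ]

9/2

Direct substitution gives 0/0.
Apply L'Hôpital: lim (3 - 3*e^(-3*x))/(2*x), still 0/0.
After 2 applications of L'Hôpital's rule the quotient is (9*e^(-3*x))/(2); substituting x = 0 gives 9/2.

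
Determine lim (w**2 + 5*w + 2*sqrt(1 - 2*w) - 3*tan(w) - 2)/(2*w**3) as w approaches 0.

-1

Substitution gives 0/0; apply L'Hôpital's rule 3 times.
After differentiating numerator and denominator 3 times the quotient is (12/cos(w)^2 - 18/cos(w)^4 - 6/(1 - 2*w)^(5/2))/(12); at w = 0 this is -1.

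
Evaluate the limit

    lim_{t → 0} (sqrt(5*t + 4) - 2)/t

5/4

Substitution gives 0/0. Multiply numerator and denominator by the conjugate √(4 + 5t) + √4.
The numerator becomes (4 + 5t) − 4 = 5t, so the expression simplifies to 5/(√(4 + 5t) + √4).
Letting t → 0 gives 5/(2√4) = 5/4.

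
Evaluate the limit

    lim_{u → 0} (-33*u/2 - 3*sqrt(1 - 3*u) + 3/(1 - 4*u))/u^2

411/8

Substitution gives 0/0 (the numerator vanishes to order 2).
Expand each term to order u^2: the coefficient of u^2 in -3·√(1 - 3u) is 27/8 and in 3·1/(1 - 4u) is 48.
Lower-order terms cancel with the polynomial part, so the numerator is (411/8)·u^2 + o(u^2), and the limit is (411/8)/(1) = 411/8.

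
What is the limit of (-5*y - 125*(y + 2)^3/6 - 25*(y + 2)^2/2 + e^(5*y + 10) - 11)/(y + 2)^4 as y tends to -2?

Direct substitution gives 0/0.
Apply L'Hôpital: lim (-25*y - 125*(y + 2)^2/2 + 5*e^(5*y + 10) - 55)/(4*(y + 2)^3), still 0/0.
Apply L'Hôpital: lim (-125*y + 25*e^(5*y + 10) - 275)/(12*(y + 2)^2), still 0/0.
Apply L'Hôpital: lim (125*e^(5*y + 10) - 125)/(24*y + 48), still 0/0.
After 4 applications of L'Hôpital's rule the quotient is (625*e^(5*y + 10))/(24); substituting y = -2 gives 625/24.

625/24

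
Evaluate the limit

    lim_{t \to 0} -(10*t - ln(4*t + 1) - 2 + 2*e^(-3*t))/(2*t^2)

Substitution gives 0/0 (the numerator vanishes to order 2).
Expand each term to order t^2: the coefficient of t^2 in 2·e^(-3t) is 9 and in −ln(1 + 4t) is 8.
Lower-order terms cancel with the polynomial part, so the numerator is (17)·t^2 + o(t^2), and the limit is (17)/(-2) = -17/2.

-17/2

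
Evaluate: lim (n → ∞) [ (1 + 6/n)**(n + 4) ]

e^(6)

The base → 1 and the exponent → ∞: a 1^∞ form.
Take logarithms: (n + 4)·ln(1 + 6/n). Since ln(1+u) ~ u for small u, this behaves like (n)·(6/n) → 6.
So the limit is e^(6).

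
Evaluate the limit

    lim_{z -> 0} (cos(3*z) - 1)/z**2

Direct substitution gives 0/0.
Apply L'Hôpital: lim (-3*sin(3*z))/(2*z), still 0/0.
After 2 applications of L'Hôpital's rule the quotient is (-9*cos(3*z))/(2); substituting z = 0 gives -9/2.

-9/2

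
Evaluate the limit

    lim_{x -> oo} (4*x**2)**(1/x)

1

Base → ∞ and exponent → 0: an ∞^0 form.
Take logs: (1/x)·ln(4·x^2) = (ln 4 + 2·ln x)/x → 0.
So the limit is e^0 = 1.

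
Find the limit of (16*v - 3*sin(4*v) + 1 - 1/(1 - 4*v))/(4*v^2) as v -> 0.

Substitution gives 0/0; apply L'Hôpital's rule 2 times.
After differentiating numerator and denominator 2 times the quotient is (48*sin(4*v) + 32/(4*v - 1)^3)/(8); at v = 0 this is -4.

-4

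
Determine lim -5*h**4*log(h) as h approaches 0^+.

This is a 0·(−∞) form. Rewrite as -5·ln(h) / h^(−4) and apply L'Hôpital:
the derivative quotient is -5·(1/h) / (−4·h^(−5)) = (5/4)·h^4 → 0.

0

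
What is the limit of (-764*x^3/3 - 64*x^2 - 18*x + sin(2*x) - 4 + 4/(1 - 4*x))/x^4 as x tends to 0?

Substitution gives 0/0; apply L'Hôpital's rule 4 times.
After differentiating numerator and denominator 4 times the quotient is (16*sin(2*x) - 24576/(4*x - 1)^5)/(24); at x = 0 this is 1024.

1024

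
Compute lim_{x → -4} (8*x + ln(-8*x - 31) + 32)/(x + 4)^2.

Direct substitution gives 0/0.
Apply L'Hôpital: lim (8 - 8/(-8*x - 31))/(2*x + 8), still 0/0.
After 2 applications of L'Hôpital's rule the quotient is (-64/(-8*x - 31)^2)/(2); substituting x = -4 gives -32.

-32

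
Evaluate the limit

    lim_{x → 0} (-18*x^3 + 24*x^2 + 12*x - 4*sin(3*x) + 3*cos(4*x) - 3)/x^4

32

Substitution gives 0/0 (the numerator vanishes to order 4).
Expand each term to order x^4: the coefficient of x^4 in -4·sin(3x) is 0 and in 3·cos(4x) is 32.
Lower-order terms cancel with the polynomial part, so the numerator is (32)·x^4 + o(x^4), and the limit is (32)/(1) = 32.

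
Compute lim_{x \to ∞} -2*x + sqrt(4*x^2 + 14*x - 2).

7/2

An ∞ − ∞ form. Rationalising with the conjugate, the difference becomes (14x - 2) / (√(4*x^2 + 14*x - 2) + 2x).
For large x the denominator behaves like 2·2x, so the quotient tends to 14/4 = 7/2.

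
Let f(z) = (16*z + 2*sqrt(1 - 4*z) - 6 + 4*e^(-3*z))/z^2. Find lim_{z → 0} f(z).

Substitution gives 0/0; apply L'Hôpital's rule 2 times.
After differentiating numerator and denominator 2 times the quotient is (36*e^(-3*z) - 8/(1 - 4*z)^(3/2))/(2); at z = 0 this is 14.

14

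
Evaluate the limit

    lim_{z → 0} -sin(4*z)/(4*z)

Substitution gives 0/0.
Write it as (4/(-4))·sin(4z)/(4z); since sin(u)/u → 1, the limit is -1.

-1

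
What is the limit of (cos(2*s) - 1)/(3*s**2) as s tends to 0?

Direct substitution gives 0/0.
Apply L'Hôpital: lim (-2*sin(2*s))/(6*s), still 0/0.
After 2 applications of L'Hôpital's rule the quotient is (-4*cos(2*s))/(6); substituting s = 0 gives -2/3.

-2/3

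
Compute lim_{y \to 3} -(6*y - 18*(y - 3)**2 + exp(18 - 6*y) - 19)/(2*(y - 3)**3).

Direct substitution gives 0/0.
Apply L'Hôpital: lim (-36*y - 6*e^(18 - 6*y) + 114)/(-6*(y - 3)^2), still 0/0.
Apply L'Hôpital: lim (36*e^(18 - 6*y) - 36)/(36 - 12*y), still 0/0.
After 3 applications of L'Hôpital's rule the quotient is (-216*e^(18 - 6*y))/(-12); substituting y = 3 gives 18.

18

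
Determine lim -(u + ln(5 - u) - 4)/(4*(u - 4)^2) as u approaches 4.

1/8

Direct substitution gives 0/0.
Apply L'Hôpital: lim (1 - 1/(5 - u))/(32 - 8*u), still 0/0.
After 2 applications of L'Hôpital's rule the quotient is (-1/(5 - u)^2)/(-8); substituting u = 4 gives 1/8.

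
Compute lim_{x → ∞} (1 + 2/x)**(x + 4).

e^(2)

Let L be the limit and take ln: ln L = lim (x + 4)·ln(1 + 2/x) = lim (x + 4)·(2/x + O(1/x²)) = 2.
Hence L = e^(2).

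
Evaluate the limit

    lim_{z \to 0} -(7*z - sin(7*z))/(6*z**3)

-343/36

Direct substitution gives 0/0.
Apply L'Hôpital: lim (7 - 7*cos(7*z))/(-18*z^2), still 0/0.
Apply L'Hôpital: lim (49*sin(7*z))/(-36*z), still 0/0.
After 3 applications of L'Hôpital's rule the quotient is (343*cos(7*z))/(-36); substituting z = 0 gives -343/36.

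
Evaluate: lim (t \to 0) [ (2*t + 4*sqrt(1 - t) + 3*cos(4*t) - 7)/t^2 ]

-49/2

Substitution gives 0/0; apply L'Hôpital's rule 2 times.
After differentiating numerator and denominator 2 times the quotient is (-48*cos(4*t) - 1/(1 - t)^(3/2))/(2); at t = 0 this is -49/2.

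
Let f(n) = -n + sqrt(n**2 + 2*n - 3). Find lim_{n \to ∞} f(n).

This has the form ∞ − ∞. Multiply and divide by the conjugate √(n^2 + 2*n - 3) + n.
That gives (2n - 3) / (√(n^2 + 2*n - 3) + n).
Divide numerator and denominator by n: the limit is 2/(2·1) = 1.

1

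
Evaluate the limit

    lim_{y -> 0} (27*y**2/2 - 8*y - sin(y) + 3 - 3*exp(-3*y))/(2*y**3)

41/6

Substitution gives 0/0 (the numerator vanishes to order 3).
Expand each term to order y^3: the coefficient of y^3 in -3·e^(-3y) is 27/2 and in −sin(y) is 1/6.
Lower-order terms cancel with the polynomial part, so the numerator is (41/3)·y^3 + o(y^3), and the limit is (41/3)/(2) = 41/6.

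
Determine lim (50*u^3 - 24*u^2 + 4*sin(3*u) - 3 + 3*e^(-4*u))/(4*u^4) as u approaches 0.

Substitution gives 0/0; apply L'Hôpital's rule 4 times.
After differentiating numerator and denominator 4 times the quotient is (324*sin(3*u) + 768*e^(-4*u))/(96); at u = 0 this is 8.

8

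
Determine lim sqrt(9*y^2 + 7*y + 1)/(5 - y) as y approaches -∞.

For large |y|, √(9*y^2 + 7*y + 1) ≈ √9·|y| and the denominator ≈ -y.
Since y → −∞, |y| = −y, giving −√9/(-1) = 3.

3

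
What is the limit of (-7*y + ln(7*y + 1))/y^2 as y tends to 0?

Direct substitution gives 0/0.
Apply L'Hôpital: lim (-7 + 7/(7*y + 1))/(2*y), still 0/0.
After 2 applications of L'Hôpital's rule the quotient is (-49/(7*y + 1)^2)/(2); substituting y = 0 gives -49/2.

-49/2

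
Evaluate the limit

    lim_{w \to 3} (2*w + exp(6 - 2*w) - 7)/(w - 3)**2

2

Direct substitution gives 0/0.
Apply L'Hôpital: lim (2 - 2*e^(6 - 2*w))/(2*w - 6), still 0/0.
After 2 applications of L'Hôpital's rule the quotient is (4*e^(6 - 2*w))/(2); substituting w = 3 gives 2.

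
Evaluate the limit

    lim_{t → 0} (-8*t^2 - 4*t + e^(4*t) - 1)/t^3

32/3

Direct substitution gives 0/0.
Apply L'Hôpital: lim (-16*t + 4*e^(4*t) - 4)/(3*t^2), still 0/0.
Apply L'Hôpital: lim (16*e^(4*t) - 16)/(6*t), still 0/0.
After 3 applications of L'Hôpital's rule the quotient is (64*e^(4*t))/(6); substituting t = 0 gives 32/3.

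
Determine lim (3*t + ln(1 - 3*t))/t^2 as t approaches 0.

-9/2

Direct substitution gives 0/0.
Apply L'Hôpital: lim (3 - 3/(1 - 3*t))/(2*t), still 0/0.
After 2 applications of L'Hôpital's rule the quotient is (-9/(1 - 3*t)^2)/(2); substituting t = 0 gives -9/2.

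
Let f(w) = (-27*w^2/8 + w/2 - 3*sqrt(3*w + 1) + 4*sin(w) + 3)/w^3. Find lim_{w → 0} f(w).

Substitution gives 0/0; apply L'Hôpital's rule 3 times.
After differentiating numerator and denominator 3 times the quotient is (-4*cos(w) - 243/(8*(3*w + 1)^(5/2)))/(6); at w = 0 this is -275/48.

-275/48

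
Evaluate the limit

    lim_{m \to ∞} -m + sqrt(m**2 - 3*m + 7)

-3/2

This has the form ∞ − ∞. Multiply and divide by the conjugate √(m^2 - 3*m + 7) + m.
That gives (-3m + 7) / (√(m^2 - 3*m + 7) + m).
Divide numerator and denominator by m: the limit is -3/(2·1) = -3/2.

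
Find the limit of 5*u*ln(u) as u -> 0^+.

0

This is a 0·(−∞) form. Rewrite as 5·ln(u) / u^(−1) and apply L'Hôpital:
the derivative quotient is 5·(1/u) / (−1·u^(−2)) = (-5/1)·u^1 → 0.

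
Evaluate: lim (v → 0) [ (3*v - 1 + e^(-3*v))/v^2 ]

Direct substitution gives 0/0.
Apply L'Hôpital: lim (3 - 3*e^(-3*v))/(2*v), still 0/0.
After 2 applications of L'Hôpital's rule the quotient is (9*e^(-3*v))/(2); substituting v = 0 gives 9/2.

9/2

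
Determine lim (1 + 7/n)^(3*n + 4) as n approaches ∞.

Let L be the limit and take ln: ln L = lim (3n + 4)·ln(1 + 7/n) = lim (3n + 4)·(7/n + O(1/n²)) = 21.
Hence L = e^(21).

e^(21)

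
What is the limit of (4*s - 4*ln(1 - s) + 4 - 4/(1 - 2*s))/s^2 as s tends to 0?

-14

Substitution gives 0/0 (the numerator vanishes to order 2).
Expand each term to order s^2: the coefficient of s^2 in -4·1/(1 - 2s) is -16 and in -4·ln(1 - s) is 2.
Lower-order terms cancel with the polynomial part, so the numerator is (-14)·s^2 + o(s^2), and the limit is (-14)/(1) = -14.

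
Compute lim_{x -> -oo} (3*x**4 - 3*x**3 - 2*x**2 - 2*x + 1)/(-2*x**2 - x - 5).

The numerator has higher degree (4 > 2); the quotient behaves like (3/(-2))·x^2 for large |x|.
As x → −∞ this diverges to -∞.

-∞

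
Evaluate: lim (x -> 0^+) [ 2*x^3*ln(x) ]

0

This is a 0·(−∞) form. Rewrite as 2·ln(x) / x^(−3) and apply L'Hôpital:
the derivative quotient is 2·(1/x) / (−3·x^(−4)) = (-2/3)·x^3 → 0.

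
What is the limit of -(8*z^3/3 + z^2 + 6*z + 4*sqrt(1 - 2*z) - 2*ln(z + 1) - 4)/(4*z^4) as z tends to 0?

1/2

Substitution gives 0/0; apply L'Hôpital's rule 4 times.
After differentiating numerator and denominator 4 times the quotient is (12/(z + 1)^4 - 60/(1 - 2*z)^(7/2))/(-96); at z = 0 this is 1/2.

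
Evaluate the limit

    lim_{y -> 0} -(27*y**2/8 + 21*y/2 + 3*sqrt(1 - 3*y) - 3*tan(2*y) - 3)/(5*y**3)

Substitution gives 0/0; apply L'Hôpital's rule 3 times.
After differentiating numerator and denominator 3 times the quotient is (-96*tan(2*y)^2/cos(2*y)^2 - 48/cos(2*y)^4 - 243/(8*(1 - 3*y)^(5/2)))/(-30); at y = 0 this is 209/80.

209/80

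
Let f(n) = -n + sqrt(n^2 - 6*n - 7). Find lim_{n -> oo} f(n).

-3

An ∞ − ∞ form. Rationalising with the conjugate, the difference becomes (-6n - 7) / (√(n^2 - 6*n - 7) + n).
For large n the denominator behaves like 2·n, so the quotient tends to -6/2 = -3.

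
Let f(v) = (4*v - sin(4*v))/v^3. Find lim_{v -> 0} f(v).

Direct substitution gives 0/0.
Apply L'Hôpital: lim (4 - 4*cos(4*v))/(3*v^2), still 0/0.
Apply L'Hôpital: lim (16*sin(4*v))/(6*v), still 0/0.
After 3 applications of L'Hôpital's rule the quotient is (64*cos(4*v))/(6); substituting v = 0 gives 32/3.

32/3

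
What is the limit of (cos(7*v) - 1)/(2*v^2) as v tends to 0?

Direct substitution gives 0/0.
Apply L'Hôpital: lim (-7*sin(7*v))/(4*v), still 0/0.
After 2 applications of L'Hôpital's rule the quotient is (-49*cos(7*v))/(4); substituting v = 0 gives -49/4.

-49/4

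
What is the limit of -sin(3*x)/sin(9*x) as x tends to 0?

-1/3

Substitution gives 0/0.
Divide numerator and denominator by x: sin(3x)/x → 3 and sin(9x)/x → 9, so the limit is -1·3/9 = -1/3.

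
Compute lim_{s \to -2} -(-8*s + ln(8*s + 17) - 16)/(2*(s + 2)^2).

Direct substitution gives 0/0.
Apply L'Hôpital: lim (-8 + 8/(8*s + 17))/(-4*s - 8), still 0/0.
After 2 applications of L'Hôpital's rule the quotient is (-64/(8*s + 17)^2)/(-4); substituting s = -2 gives 16.

16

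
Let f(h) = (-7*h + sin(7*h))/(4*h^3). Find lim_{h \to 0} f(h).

Direct substitution gives 0/0.
Apply L'Hôpital: lim (7*cos(7*h) - 7)/(12*h^2), still 0/0.
Apply L'Hôpital: lim (-49*sin(7*h))/(24*h), still 0/0.
After 3 applications of L'Hôpital's rule the quotient is (-343*cos(7*h))/(24); substituting h = 0 gives -343/24.

-343/24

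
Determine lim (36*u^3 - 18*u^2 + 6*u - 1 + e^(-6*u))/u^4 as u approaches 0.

Direct substitution gives 0/0.
Apply L'Hôpital: lim (108*u^2 - 36*u + 6 - 6*e^(-6*u))/(4*u^3), still 0/0.
Apply L'Hôpital: lim (216*u - 36 + 36*e^(-6*u))/(12*u^2), still 0/0.
Apply L'Hôpital: lim (216 - 216*e^(-6*u))/(24*u), still 0/0.
After 4 applications of L'Hôpital's rule the quotient is (1296*e^(-6*u))/(24); substituting u = 0 gives 54.

54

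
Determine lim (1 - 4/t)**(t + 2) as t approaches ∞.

e^(-4)

Write it as [(1 - 4/t)^t]^(1) · (1 - 4/t)^(2). The bracketed term tends to e^(-4) and the second factor to 1, so the limit is e^(-4).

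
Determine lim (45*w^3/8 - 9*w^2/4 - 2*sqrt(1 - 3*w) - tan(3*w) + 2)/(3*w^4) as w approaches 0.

135/64

Substitution gives 0/0; apply L'Hôpital's rule 4 times.
After differentiating numerator and denominator 4 times the quotient is (648*tan(3*w)/cos(3*w)^2 - 1944*tan(3*w)/cos(3*w)^4 + 1215/(8*(1 - 3*w)^(7/2)))/(72); at w = 0 this is 135/64.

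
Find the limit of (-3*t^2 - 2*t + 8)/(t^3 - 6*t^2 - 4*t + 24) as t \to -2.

At t = -2 both the top and bottom vanish — a removable singularity. Factoring out (t + 2) from each leaves (4 - 3*t)/(t^2 - 8*t + 12), which at t = -2 equals 5/16.

5/16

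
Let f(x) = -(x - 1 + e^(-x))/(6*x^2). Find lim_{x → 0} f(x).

Direct substitution gives 0/0.
Apply L'Hôpital: lim (1 - e^(-x))/(-12*x), still 0/0.
After 2 applications of L'Hôpital's rule the quotient is (e^(-x))/(-12); substituting x = 0 gives -1/12.

-1/12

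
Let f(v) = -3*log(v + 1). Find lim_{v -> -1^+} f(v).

As v → -1⁺, v + 1 → 0⁺ and ln(v + 1) → −∞.
Multiplying by -3 gives ∞.

∞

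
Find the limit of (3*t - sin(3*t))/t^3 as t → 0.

9/2

Direct substitution gives 0/0.
Apply L'Hôpital: lim (3 - 3*cos(3*t))/(3*t^2), still 0/0.
Apply L'Hôpital: lim (9*sin(3*t))/(6*t), still 0/0.
After 3 applications of L'Hôpital's rule the quotient is (27*cos(3*t))/(6); substituting t = 0 gives 9/2.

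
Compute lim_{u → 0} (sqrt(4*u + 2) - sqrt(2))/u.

√(2)

A 0/0 form; rationalise with √(2 + 4u) + √2. This collapses the numerator to 4u, leaving 4/(√(2 + 4u) + √2) → 4/(2√2) = √(2).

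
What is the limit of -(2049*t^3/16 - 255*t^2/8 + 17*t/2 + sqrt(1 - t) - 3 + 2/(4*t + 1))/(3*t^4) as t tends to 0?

Substitution gives 0/0 (the numerator vanishes to order 4).
Expand each term to order t^4: the coefficient of t^4 in √(1 - t) is -5/128 and in 2·1/(1 + 4t) is 512.
Lower-order terms cancel with the polynomial part, so the numerator is (65531/128)·t^4 + o(t^4), and the limit is (65531/128)/(-3) = -65531/384.

-65531/384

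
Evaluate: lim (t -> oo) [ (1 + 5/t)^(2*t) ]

e^(10)

Write it as [(1 + 5/t)^t]^(2) · (1 + 5/t)^(0). The bracketed term tends to e^(5) and the second factor to 1, so the limit is e^(10).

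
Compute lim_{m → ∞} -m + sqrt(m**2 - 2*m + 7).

-1

An ∞ − ∞ form. Rationalising with the conjugate, the difference becomes (-2m + 7) / (√(m^2 - 2*m + 7) + m).
For large m the denominator behaves like 2·m, so the quotient tends to -2/2 = -1.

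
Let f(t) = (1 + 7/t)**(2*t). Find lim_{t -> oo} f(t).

e^(14)

Let L be the limit and take ln: ln L = lim (2t)·ln(1 + 7/t) = lim (2t)·(7/t + O(1/t²)) = 14.
Hence L = e^(14).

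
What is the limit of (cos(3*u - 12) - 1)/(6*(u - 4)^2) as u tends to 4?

-3/4

Direct substitution gives 0/0.
Apply L'Hôpital: lim (-3*sin(3*u - 12))/(12*u - 48), still 0/0.
After 2 applications of L'Hôpital's rule the quotient is (-9*cos(3*u - 12))/(12); substituting u = 4 gives -3/4.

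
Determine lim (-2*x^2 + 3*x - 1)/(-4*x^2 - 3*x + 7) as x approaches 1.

Since x = 1 makes numerator and denominator zero, (x - 1) divides both.
Cancelling it gives (1 - 2*x)/(-4*x - 7); now plug in x = 1 to get 1/11.

1/11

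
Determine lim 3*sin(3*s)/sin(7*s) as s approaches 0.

Substitution gives 0/0.
Divide numerator and denominator by s: sin(3s)/s → 3 and sin(7s)/s → 7, so the limit is 3·3/7 = 9/7.

9/7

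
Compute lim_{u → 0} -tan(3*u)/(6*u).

Substitution gives 0/0.
Since tan(θ)/θ → 1 as θ → 0, tan(3u)/(3u) → 1 and the limit is 3/(-6) = -1/2.

-1/2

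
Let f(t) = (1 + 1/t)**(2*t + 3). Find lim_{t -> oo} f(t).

Let L be the limit and take ln: ln L = lim (2t + 3)·ln(1 + 1/t) = lim (2t + 3)·(1/t + O(1/t²)) = 2.
Hence L = e^(2).

e^(2)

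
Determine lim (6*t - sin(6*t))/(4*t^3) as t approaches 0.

Direct substitution gives 0/0.
Apply L'Hôpital: lim (6 - 6*cos(6*t))/(12*t^2), still 0/0.
Apply L'Hôpital: lim (36*sin(6*t))/(24*t), still 0/0.
After 3 applications of L'Hôpital's rule the quotient is (216*cos(6*t))/(24); substituting t = 0 gives 9.

9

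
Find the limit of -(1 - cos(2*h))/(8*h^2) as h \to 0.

-1/4

Substitution gives 0/0.
Use (1 − cos u)/u² → 1/2 with u = 2h: the limit is 2²/(2·(-8)) = -1/4.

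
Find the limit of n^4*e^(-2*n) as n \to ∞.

0

Write as n^4/e^{2n}, an ∞/∞ form.
Exponential growth dominates any polynomial, so repeated L'Hôpital (or the standard result) gives 0.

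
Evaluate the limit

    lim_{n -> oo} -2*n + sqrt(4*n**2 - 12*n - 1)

An ∞ − ∞ form. Rationalising with the conjugate, the difference becomes (-12n - 1) / (√(4*n^2 - 12*n - 1) + 2n).
For large n the denominator behaves like 2·2n, so the quotient tends to -12/4 = -3.

-3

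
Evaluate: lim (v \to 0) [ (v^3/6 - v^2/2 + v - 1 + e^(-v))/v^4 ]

1/24

Direct substitution gives 0/0.
Apply L'Hôpital: lim (v^2/2 - v + 1 - e^(-v))/(4*v^3), still 0/0.
Apply L'Hôpital: lim (v - 1 + e^(-v))/(12*v^2), still 0/0.
Apply L'Hôpital: lim (1 - e^(-v))/(24*v), still 0/0.
After 4 applications of L'Hôpital's rule the quotient is (e^(-v))/(24); substituting v = 0 gives 1/24.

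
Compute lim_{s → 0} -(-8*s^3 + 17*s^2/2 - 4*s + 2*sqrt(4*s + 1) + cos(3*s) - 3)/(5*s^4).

133/40

Substitution gives 0/0 (the numerator vanishes to order 4).
Expand each term to order s^4: the coefficient of s^4 in cos(3s) is 27/8 and in 2·√(1 + 4s) is -20.
Lower-order terms cancel with the polynomial part, so the numerator is (-133/8)·s^4 + o(s^4), and the limit is (-133/8)/(-5) = 133/40.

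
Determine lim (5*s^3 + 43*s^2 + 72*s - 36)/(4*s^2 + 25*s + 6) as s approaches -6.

-96/23

Direct substitution gives 0/0, so factor. Both numerator and denominator have (s + 6) as a factor.
After cancelling, the expression reduces to (5*s^2 + 13*s - 6)/(4*s + 1).
Substituting s = -6 gives -96/23.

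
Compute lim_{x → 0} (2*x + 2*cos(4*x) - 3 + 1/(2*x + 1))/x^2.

Substitution gives 0/0 (the numerator vanishes to order 2).
Expand each term to order x^2: the coefficient of x^2 in 2·cos(4x) is -16 and in 1/(1 + 2x) is 4.
Lower-order terms cancel with the polynomial part, so the numerator is (-12)·x^2 + o(x^2), and the limit is (-12)/(1) = -12.

-12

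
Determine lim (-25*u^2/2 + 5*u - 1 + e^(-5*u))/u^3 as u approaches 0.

Direct substitution gives 0/0.
Apply L'Hôpital: lim (-25*u + 5 - 5*e^(-5*u))/(3*u^2), still 0/0.
Apply L'Hôpital: lim (-25 + 25*e^(-5*u))/(6*u), still 0/0.
After 3 applications of L'Hôpital's rule the quotient is (-125*e^(-5*u))/(6); substituting u = 0 gives -125/6.

-125/6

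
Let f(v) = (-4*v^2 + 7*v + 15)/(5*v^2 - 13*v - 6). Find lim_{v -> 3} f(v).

At v = 3 both the top and bottom vanish — a removable singularity. Factoring out (v - 3) from each leaves (-4*v - 5)/(5*v + 2), which at v = 3 equals -1.

-1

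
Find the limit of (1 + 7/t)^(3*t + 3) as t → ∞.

e^(21)

Write it as [(1 + 7/t)^t]^(3) · (1 + 7/t)^(3). The bracketed term tends to e^(7) and the second factor to 1, so the limit is e^(21).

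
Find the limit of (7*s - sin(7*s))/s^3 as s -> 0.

343/6

Direct substitution gives 0/0.
Apply L'Hôpital: lim (7 - 7*cos(7*s))/(3*s^2), still 0/0.
Apply L'Hôpital: lim (49*sin(7*s))/(6*s), still 0/0.
After 3 applications of L'Hôpital's rule the quotient is (343*cos(7*s))/(6); substituting s = 0 gives 343/6.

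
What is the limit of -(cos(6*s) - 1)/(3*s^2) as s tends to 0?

6

Direct substitution gives 0/0.
Apply L'Hôpital: lim (-6*sin(6*s))/(-6*s), still 0/0.
After 2 applications of L'Hôpital's rule the quotient is (-36*cos(6*s))/(-6); substituting s = 0 gives 6.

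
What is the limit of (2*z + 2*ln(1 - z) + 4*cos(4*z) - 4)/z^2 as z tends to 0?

-33

Substitution gives 0/0 (the numerator vanishes to order 2).
Expand each term to order z^2: the coefficient of z^2 in 4·cos(4z) is -32 and in 2·ln(1 - z) is -1.
Lower-order terms cancel with the polynomial part, so the numerator is (-33)·z^2 + o(z^2), and the limit is (-33)/(1) = -33.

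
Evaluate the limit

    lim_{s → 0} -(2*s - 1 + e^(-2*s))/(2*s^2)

-1

Direct substitution gives 0/0.
Apply L'Hôpital: lim (2 - 2*e^(-2*s))/(-4*s), still 0/0.
After 2 applications of L'Hôpital's rule the quotient is (4*e^(-2*s))/(-4); substituting s = 0 gives -1.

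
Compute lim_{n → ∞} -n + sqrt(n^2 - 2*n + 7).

-1

This has the form ∞ − ∞. Multiply and divide by the conjugate √(n^2 - 2*n + 7) + n.
That gives (-2n + 7) / (√(n^2 - 2*n + 7) + n).
Divide numerator and denominator by n: the limit is -2/(2·1) = -1.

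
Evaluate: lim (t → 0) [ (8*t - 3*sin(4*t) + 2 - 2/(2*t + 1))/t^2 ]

-8

Substitution gives 0/0; apply L'Hôpital's rule 2 times.
After differentiating numerator and denominator 2 times the quotient is (48*sin(4*t) - 16/(2*t + 1)^3)/(2); at t = 0 this is -8.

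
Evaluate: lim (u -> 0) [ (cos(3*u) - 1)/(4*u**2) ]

-9/8

Direct substitution gives 0/0.
Apply L'Hôpital: lim (-3*sin(3*u))/(8*u), still 0/0.
After 2 applications of L'Hôpital's rule the quotient is (-9*cos(3*u))/(8); substituting u = 0 gives -9/8.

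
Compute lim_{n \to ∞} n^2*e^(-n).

Write as n^2/e^{1n}, an ∞/∞ form.
Exponential growth dominates any polynomial, so repeated L'Hôpital (or the standard result) gives 0.

0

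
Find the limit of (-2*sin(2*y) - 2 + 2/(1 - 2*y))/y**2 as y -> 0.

8

Substitution gives 0/0 (the numerator vanishes to order 2).
Expand each term to order y^2: the coefficient of y^2 in -2·sin(2y) is 0 and in 2·1/(1 - 2y) is 8.
Lower-order terms cancel with the polynomial part, so the numerator is (8)·y^2 + o(y^2), and the limit is (8)/(1) = 8.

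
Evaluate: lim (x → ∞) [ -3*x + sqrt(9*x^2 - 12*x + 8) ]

This has the form ∞ − ∞. Multiply and divide by the conjugate √(9*x^2 - 12*x + 8) + 3x.
That gives (-12x + 8) / (√(9*x^2 - 12*x + 8) + 3x).
Divide numerator and denominator by x: the limit is -12/(2·3) = -2.

-2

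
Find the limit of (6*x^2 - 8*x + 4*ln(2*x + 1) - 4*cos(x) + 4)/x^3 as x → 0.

32/3

Substitution gives 0/0 (the numerator vanishes to order 3).
Expand each term to order x^3: the coefficient of x^3 in 4·ln(1 + 2x) is 32/3 and in -4·cos(x) is 0.
Lower-order terms cancel with the polynomial part, so the numerator is (32/3)·x^3 + o(x^3), and the limit is (32/3)/(1) = 32/3.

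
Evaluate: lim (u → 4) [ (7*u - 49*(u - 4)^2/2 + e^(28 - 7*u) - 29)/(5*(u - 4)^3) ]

-343/30

Direct substitution gives 0/0.
Apply L'Hôpital: lim (-49*u - 7*e^(28 - 7*u) + 203)/(15*(u - 4)^2), still 0/0.
Apply L'Hôpital: lim (49*e^(28 - 7*u) - 49)/(30*u - 120), still 0/0.
After 3 applications of L'Hôpital's rule the quotient is (-343*e^(28 - 7*u))/(30); substituting u = 4 gives -343/30.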